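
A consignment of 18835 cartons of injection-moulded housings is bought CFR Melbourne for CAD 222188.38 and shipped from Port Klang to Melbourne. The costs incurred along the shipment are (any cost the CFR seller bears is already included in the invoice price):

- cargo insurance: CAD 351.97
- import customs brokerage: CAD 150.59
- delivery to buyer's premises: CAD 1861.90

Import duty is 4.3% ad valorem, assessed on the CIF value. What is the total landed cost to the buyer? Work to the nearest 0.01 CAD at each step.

CFR: the seller pays costs through ocean freight to the destination port, but not insurance.
CIF value = CFR price + insurance = 222188.38 + 351.97 = 222540.35
Import duty = 222540.35 × 4.3% = 9569.24
Buyer bears: insurance 351.97 + brokerage 150.59 + delivery 1861.90 + duty 9569.24 = 11933.70
Landed cost = invoice 222188.38 + 11933.70 = 234122.08

Total landed cost: CAD 234122.08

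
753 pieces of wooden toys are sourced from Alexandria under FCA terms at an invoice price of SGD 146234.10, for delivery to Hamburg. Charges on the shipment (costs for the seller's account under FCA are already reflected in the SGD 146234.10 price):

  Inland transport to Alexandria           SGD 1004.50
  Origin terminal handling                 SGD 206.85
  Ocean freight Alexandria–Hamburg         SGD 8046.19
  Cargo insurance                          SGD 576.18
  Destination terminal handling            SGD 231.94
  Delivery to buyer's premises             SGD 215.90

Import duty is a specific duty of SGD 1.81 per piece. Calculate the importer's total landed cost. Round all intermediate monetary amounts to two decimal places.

FCA: the seller delivers export-cleared goods to the carrier; the buyer bears costs from that point.
Already in the invoice (seller's account under FCA): inland to port — exclude.
CIF value = FCA price + origin terminal + freight + insurance = 146234.10 + 206.85 + 8046.19 + 576.18 = 155063.32
Import duty = 753 × 1.81 = 1362.93
Buyer bears: origin terminal 206.85 + freight 8046.19 + insurance 576.18 + destination terminal 231.94 + delivery 215.90 + duty 1362.93 = 10639.99
Landed cost = invoice 146234.10 + 10639.99 = 156874.09

Total landed cost: SGD 156874.09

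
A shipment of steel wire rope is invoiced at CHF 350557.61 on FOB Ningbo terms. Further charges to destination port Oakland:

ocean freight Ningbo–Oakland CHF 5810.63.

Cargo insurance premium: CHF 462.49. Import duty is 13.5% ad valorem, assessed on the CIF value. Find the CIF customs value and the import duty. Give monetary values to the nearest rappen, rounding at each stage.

CIF = FOB price + freight + insurance
CIF = 350557.61 + 5810.63 + 462.49 = 356830.73
Import duty = 356830.73 × 13.5% = 48172.15

CIF value: CHF 356830.73; import duty: CHF 48172.15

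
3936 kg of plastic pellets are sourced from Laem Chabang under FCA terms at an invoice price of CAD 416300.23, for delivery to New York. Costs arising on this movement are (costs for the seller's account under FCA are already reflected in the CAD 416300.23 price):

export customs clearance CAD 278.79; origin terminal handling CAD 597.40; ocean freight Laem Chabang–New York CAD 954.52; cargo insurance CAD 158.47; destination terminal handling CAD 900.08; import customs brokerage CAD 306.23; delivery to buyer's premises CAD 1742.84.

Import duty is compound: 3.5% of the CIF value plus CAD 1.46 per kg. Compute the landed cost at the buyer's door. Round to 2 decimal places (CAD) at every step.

Total landed cost: CAD 441336.70

FCA: the seller delivers export-cleared goods to the carrier; the buyer bears costs from that point.
Already in the invoice (seller's account under FCA): export clearance — exclude.
CIF value = FCA price + origin terminal + freight + insurance = 416300.23 + 597.40 + 954.52 + 158.47 = 418010.62
Ad valorem component: 418010.62 × 3.5% = 14630.37
Specific component: 3936 × 1.46 = 5746.56
Import duty = 14630.37 + 5746.56 = 20376.93
Buyer bears: origin terminal 597.40 + freight 954.52 + insurance 158.47 + destination terminal 900.08 + brokerage 306.23 + delivery 1742.84 + duty 20376.93 = 25036.47
Landed cost = invoice 416300.23 + 25036.47 = 441336.70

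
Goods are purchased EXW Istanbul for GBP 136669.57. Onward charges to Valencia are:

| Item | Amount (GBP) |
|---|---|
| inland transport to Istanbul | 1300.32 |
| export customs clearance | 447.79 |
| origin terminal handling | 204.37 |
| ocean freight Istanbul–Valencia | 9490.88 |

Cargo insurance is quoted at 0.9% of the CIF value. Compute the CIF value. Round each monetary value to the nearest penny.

Let C be the CIF value. C = EXW price + pre-shipment costs + freight + 0.9% × C
C − 0.9% × C = 136669.57 + 1300.32 + 447.79 + 204.37 + 9490.88
0.991 × C = 148112.93
C = 148112.93 / 0.991 = 149458.05
Insurance premium = 0.9% × 149458.05 = 1345.12

CIF value: GBP 149458.05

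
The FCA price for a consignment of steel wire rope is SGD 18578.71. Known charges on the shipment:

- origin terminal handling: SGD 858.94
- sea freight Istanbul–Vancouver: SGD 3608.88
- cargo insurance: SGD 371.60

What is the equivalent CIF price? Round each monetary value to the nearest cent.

CIF price: SGD 23418.13

From FCA to CIF, the seller additionally bears: origin terminal, freight, insurance.
CIF price = 18578.71 + 858.94 + 3608.88 + 371.60 = 23418.13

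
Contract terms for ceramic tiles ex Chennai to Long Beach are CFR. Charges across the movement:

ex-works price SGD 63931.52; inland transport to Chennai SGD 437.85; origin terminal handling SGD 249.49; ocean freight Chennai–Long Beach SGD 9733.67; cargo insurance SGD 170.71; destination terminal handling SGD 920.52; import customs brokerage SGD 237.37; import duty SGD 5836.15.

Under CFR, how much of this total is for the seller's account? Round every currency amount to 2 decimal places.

Seller's account: SGD 74352.53

CFR: the seller pays costs through ocean freight to the destination port, but not insurance.
Seller's account: goods 63931.52 + inland to port 437.85 + origin terminal 249.49 + freight 9733.67 = 74352.53
Buyer's account: insurance 170.71 + destination terminal 920.52 + brokerage 237.37 + duty 5836.15 = 7164.75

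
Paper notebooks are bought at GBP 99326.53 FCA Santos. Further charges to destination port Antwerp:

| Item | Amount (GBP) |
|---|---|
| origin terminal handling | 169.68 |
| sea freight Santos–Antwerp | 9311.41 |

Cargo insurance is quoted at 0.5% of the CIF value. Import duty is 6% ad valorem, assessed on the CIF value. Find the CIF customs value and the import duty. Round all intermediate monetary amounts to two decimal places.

Let C be the CIF value. C = FCA price + pre-shipment costs + freight + 0.5% × C
C − 0.5% × C = 99326.53 + 169.68 + 9311.41
0.995 × C = 108807.62
C = 108807.62 / 0.995 = 109354.39
Insurance premium = 0.5% × 109354.39 = 546.77
Import duty = 109354.39 × 6% = 6561.26

CIF value: GBP 109354.39; import duty: GBP 6561.26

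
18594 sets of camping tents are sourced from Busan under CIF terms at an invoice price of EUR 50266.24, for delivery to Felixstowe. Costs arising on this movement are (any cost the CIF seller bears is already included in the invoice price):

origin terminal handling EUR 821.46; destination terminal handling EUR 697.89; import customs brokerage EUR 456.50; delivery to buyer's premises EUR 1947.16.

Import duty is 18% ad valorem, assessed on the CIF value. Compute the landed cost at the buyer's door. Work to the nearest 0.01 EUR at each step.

Total landed cost: EUR 62415.71

CIF: the seller pays costs through ocean freight and marine insurance to the destination port.
Already in the invoice (seller's account under CIF): origin terminal — exclude.
The CIF price already equals the CIF value: 50266.24
Import duty = 50266.24 × 18% = 9047.92
Buyer bears: destination terminal 697.89 + brokerage 456.50 + delivery 1947.16 + duty 9047.92 = 12149.47
Landed cost = invoice 50266.24 + 12149.47 = 62415.71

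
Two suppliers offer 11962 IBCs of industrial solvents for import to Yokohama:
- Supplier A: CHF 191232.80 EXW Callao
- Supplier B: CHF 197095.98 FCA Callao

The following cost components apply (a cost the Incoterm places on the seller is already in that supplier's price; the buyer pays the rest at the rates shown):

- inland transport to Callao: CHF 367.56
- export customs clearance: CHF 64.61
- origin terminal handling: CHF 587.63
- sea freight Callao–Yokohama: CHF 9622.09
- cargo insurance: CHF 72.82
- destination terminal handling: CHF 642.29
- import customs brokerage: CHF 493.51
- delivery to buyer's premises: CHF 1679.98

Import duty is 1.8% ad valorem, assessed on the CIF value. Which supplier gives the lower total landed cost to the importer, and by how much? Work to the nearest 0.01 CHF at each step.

Supplier A (EXW):
CIF value = EXW price + inland to port + export clearance + origin terminal + freight + insurance = 191232.80 + 367.56 + 64.61 + 587.63 + 9622.09 + 72.82 = 201947.51
Import duty = 201947.51 × 1.8% = 3635.06
Buyer bears (A): 367.56 + 64.61 + 587.63 + 9622.09 + 72.82 + 642.29 + 493.51 + 1679.98 = 13530.49
Landed cost (A) = invoice 191232.80 + 13530.49 + duty 3635.06 = 208398.35
Supplier B (FCA):
CIF value = FCA price + origin terminal + freight + insurance = 197095.98 + 587.63 + 9622.09 + 72.82 = 207378.52
Import duty = 207378.52 × 1.8% = 3732.81
Buyer bears (B): 587.63 + 9622.09 + 72.82 + 642.29 + 493.51 + 1679.98 = 13098.32
Landed cost (B) = invoice 197095.98 + 13098.32 + duty 3732.81 = 213927.11
Difference = |208398.35 − 213927.11| = 5528.76

Supplier A is cheaper by CHF 5528.76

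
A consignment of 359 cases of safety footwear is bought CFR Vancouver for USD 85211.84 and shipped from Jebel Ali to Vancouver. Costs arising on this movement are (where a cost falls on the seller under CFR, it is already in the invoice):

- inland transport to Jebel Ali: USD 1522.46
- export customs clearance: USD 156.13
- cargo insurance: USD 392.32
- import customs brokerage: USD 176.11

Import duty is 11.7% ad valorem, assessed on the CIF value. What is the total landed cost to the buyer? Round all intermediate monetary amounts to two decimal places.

CFR: the seller pays costs through ocean freight to the destination port, but not insurance.
Already in the invoice (seller's account under CFR): inland to port, export clearance — exclude.
CIF value = CFR price + insurance = 85211.84 + 392.32 = 85604.16
Import duty = 85604.16 × 11.7% = 10015.69
Buyer bears: insurance 392.32 + brokerage 176.11 + duty 10015.69 = 10584.12
Landed cost = invoice 85211.84 + 10584.12 = 95795.96

Total landed cost: USD 95795.96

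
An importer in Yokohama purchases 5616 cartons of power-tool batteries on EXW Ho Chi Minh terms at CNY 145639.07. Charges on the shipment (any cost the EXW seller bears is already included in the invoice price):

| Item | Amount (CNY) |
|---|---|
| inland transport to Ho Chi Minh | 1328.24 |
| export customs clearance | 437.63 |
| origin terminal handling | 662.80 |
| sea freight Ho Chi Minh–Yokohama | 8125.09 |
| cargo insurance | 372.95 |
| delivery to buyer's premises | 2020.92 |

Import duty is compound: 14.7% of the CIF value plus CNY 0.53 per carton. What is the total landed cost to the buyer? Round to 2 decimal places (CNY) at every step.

Total landed cost: CNY 184578.35

EXW: the seller makes goods available at their premises; the buyer bears all onward costs.
CIF value = EXW price + inland to port + export clearance + origin terminal + freight + insurance = 145639.07 + 1328.24 + 437.63 + 662.80 + 8125.09 + 372.95 = 156565.78
Ad valorem component: 156565.78 × 14.7% = 23015.17
Specific component: 5616 × 0.53 = 2976.48
Import duty = 23015.17 + 2976.48 = 25991.65
Buyer bears: inland to port 1328.24 + export clearance 437.63 + origin terminal 662.80 + freight 8125.09 + insurance 372.95 + delivery 2020.92 + duty 25991.65 = 38939.28
Landed cost = invoice 145639.07 + 38939.28 = 184578.35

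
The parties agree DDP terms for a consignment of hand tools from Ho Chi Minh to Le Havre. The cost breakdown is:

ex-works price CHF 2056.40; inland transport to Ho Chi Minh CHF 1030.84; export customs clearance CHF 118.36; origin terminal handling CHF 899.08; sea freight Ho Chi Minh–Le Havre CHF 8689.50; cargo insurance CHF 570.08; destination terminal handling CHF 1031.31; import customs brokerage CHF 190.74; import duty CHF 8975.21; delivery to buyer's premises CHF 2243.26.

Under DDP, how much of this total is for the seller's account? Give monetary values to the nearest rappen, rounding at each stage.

DDP: the seller bears all costs including import duty.
Seller's account: goods 2056.40 + inland to port 1030.84 + export clearance 118.36 + origin terminal 899.08 + freight 8689.50 + insurance 570.08 + destination terminal 1031.31 + brokerage 190.74 + duty 8975.21 + delivery 2243.26 = 25804.78
Buyer's account: 0.00

Seller's account: CHF 25804.78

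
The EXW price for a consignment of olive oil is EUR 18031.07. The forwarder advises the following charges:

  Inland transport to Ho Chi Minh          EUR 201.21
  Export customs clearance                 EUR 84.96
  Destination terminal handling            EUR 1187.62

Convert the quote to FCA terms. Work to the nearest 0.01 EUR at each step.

Not relevant to the conversion: destination terminal — on the buyer under both terms; not part of either seller's price.
From EXW to FCA, the seller additionally bears: inland to port, export clearance.
FCA price = 18031.07 + 201.21 + 84.96 = 18317.24

FCA price: EUR 18317.24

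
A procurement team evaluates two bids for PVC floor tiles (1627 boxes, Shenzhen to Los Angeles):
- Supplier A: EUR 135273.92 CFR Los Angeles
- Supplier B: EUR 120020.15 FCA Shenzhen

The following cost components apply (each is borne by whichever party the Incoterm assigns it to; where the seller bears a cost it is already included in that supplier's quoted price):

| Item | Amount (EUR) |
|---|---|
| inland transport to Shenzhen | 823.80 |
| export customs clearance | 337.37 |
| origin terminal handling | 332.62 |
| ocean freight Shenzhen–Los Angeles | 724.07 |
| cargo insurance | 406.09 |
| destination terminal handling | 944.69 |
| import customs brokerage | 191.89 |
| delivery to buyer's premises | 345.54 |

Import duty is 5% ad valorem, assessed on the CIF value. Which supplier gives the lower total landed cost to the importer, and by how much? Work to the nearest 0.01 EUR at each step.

Supplier B is cheaper by EUR 14906.93

Supplier A (CFR):
CIF value = CFR price + insurance = 135273.92 + 406.09 = 135680.01
Import duty = 135680.01 × 5% = 6784.00
Buyer bears (A): 406.09 + 944.69 + 191.89 + 345.54 = 1888.21
Landed cost (A) = invoice 135273.92 + 1888.21 + duty 6784.00 = 143946.13
Supplier B (FCA):
CIF value = FCA price + origin terminal + freight + insurance = 120020.15 + 332.62 + 724.07 + 406.09 = 121482.93
Import duty = 121482.93 × 5% = 6074.15
Buyer bears (B): 332.62 + 724.07 + 406.09 + 944.69 + 191.89 + 345.54 = 2944.90
Landed cost (B) = invoice 120020.15 + 2944.90 + duty 6074.15 = 129039.20
Difference = |143946.13 − 129039.20| = 14906.93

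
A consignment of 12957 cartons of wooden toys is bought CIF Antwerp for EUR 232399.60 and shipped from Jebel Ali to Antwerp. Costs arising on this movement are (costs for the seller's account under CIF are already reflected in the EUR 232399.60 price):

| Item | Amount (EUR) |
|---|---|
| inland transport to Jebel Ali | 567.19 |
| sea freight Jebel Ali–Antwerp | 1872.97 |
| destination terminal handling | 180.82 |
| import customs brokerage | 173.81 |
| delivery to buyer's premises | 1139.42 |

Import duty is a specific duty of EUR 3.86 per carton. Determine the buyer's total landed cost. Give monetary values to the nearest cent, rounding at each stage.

Total landed cost: EUR 283907.67

CIF: the seller pays costs through ocean freight and marine insurance to the destination port.
Already in the invoice (seller's account under CIF): inland to port, freight — exclude.
The CIF price already equals the CIF value: 232399.60
Import duty = 12957 × 3.86 = 50014.02
Buyer bears: destination terminal 180.82 + brokerage 173.81 + delivery 1139.42 + duty 50014.02 = 51508.07
Landed cost = invoice 232399.60 + 51508.07 = 283907.67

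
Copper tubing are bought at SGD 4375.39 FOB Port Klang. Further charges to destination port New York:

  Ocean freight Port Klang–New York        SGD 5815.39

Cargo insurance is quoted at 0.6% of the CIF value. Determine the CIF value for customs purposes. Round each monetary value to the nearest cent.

CIF value: SGD 10252.29

Let C be the CIF value. C = FOB price + freight + 0.6% × C
C − 0.6% × C = 4375.39 + 5815.39
0.994 × C = 10190.78
C = 10190.78 / 0.994 = 10252.29
Insurance premium = 0.6% × 10252.29 = 61.51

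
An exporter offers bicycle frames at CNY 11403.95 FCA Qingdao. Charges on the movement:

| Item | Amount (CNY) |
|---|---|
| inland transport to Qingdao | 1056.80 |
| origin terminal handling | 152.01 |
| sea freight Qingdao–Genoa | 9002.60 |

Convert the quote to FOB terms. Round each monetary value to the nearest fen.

FOB price: CNY 11555.96

Not relevant to the conversion: inland to port — on the seller under both FCA and FOB; already in the FCA price and stays in the FOB price. freight — on the buyer under both terms; not part of either seller's price.
From FCA to FOB, the seller additionally bears: origin terminal.
FOB price = 11403.95 + 152.01 = 11555.96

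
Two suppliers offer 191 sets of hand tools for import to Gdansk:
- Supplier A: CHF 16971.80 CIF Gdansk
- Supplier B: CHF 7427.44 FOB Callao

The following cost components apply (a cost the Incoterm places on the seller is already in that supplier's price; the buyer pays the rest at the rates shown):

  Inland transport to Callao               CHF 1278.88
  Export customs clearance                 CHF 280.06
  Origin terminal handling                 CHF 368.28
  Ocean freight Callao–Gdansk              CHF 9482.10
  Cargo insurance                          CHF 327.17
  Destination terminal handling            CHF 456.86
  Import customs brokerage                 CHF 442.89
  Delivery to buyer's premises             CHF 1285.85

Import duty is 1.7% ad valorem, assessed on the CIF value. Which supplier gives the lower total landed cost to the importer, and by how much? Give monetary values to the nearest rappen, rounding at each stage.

Supplier A is cheaper by CHF 269.41

Supplier A (CIF):
The CIF price already equals the CIF value: 16971.80
Import duty = 16971.80 × 1.7% = 288.52
Buyer bears (A): 456.86 + 442.89 + 1285.85 = 2185.60
Landed cost (A) = invoice 16971.80 + 2185.60 + duty 288.52 = 19445.92
Supplier B (FOB):
CIF value = FOB price + freight + insurance = 7427.44 + 9482.10 + 327.17 = 17236.71
Import duty = 17236.71 × 1.7% = 293.02
Buyer bears (B): 9482.10 + 327.17 + 456.86 + 442.89 + 1285.85 = 11994.87
Landed cost (B) = invoice 7427.44 + 11994.87 + duty 293.02 = 19715.33
Difference = |19445.92 − 19715.33| = 269.41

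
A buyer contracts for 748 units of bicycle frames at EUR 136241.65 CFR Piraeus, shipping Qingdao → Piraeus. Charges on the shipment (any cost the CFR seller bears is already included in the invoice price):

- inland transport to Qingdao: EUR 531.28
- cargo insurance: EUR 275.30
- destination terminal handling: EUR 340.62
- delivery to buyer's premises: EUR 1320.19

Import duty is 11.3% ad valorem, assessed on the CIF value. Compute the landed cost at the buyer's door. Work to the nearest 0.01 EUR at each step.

CFR: the seller pays costs through ocean freight to the destination port, but not insurance.
Already in the invoice (seller's account under CFR): inland to port — exclude.
CIF value = CFR price + insurance = 136241.65 + 275.30 = 136516.95
Import duty = 136516.95 × 11.3% = 15426.42
Buyer bears: insurance 275.30 + destination terminal 340.62 + delivery 1320.19 + duty 15426.42 = 17362.53
Landed cost = invoice 136241.65 + 17362.53 = 153604.18

Total landed cost: EUR 153604.18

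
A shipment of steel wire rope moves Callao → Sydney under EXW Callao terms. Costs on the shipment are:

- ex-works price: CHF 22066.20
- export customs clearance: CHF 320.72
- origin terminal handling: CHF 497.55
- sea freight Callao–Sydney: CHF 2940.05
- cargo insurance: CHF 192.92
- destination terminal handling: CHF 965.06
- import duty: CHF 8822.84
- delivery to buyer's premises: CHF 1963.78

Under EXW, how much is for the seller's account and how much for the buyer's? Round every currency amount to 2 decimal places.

Seller: CHF 22066.20; buyer: CHF 15702.92

EXW: the seller makes goods available at their premises; the buyer bears all onward costs.
Seller's account: goods 22066.20 = 22066.20
Buyer's account: export clearance 320.72 + origin terminal 497.55 + freight 2940.05 + insurance 192.92 + destination terminal 965.06 + duty 8822.84 + delivery 1963.78 = 15702.92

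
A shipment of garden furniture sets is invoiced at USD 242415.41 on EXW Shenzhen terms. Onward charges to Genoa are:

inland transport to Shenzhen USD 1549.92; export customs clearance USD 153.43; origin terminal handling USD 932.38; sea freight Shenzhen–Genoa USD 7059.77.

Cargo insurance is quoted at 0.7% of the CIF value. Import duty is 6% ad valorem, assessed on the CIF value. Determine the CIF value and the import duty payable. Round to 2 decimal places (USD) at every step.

CIF value: USD 253888.13; import duty: USD 15233.29

Let C be the CIF value. C = EXW price + pre-shipment costs + freight + 0.7% × C
C − 0.7% × C = 242415.41 + 1549.92 + 153.43 + 932.38 + 7059.77
0.993 × C = 252110.91
C = 252110.91 / 0.993 = 253888.13
Insurance premium = 0.7% × 253888.13 = 1777.22
Import duty = 253888.13 × 6% = 15233.29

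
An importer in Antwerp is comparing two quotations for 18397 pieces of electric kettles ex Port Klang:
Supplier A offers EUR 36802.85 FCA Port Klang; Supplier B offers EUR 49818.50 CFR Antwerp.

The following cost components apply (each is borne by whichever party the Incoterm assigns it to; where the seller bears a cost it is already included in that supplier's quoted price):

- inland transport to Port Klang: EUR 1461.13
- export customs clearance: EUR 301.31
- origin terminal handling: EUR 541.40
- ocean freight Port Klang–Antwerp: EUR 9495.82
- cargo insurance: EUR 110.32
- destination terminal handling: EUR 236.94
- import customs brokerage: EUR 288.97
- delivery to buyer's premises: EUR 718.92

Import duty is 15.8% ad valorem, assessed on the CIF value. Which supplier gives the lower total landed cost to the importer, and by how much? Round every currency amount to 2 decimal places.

Supplier A (FCA):
CIF value = FCA price + origin terminal + freight + insurance = 36802.85 + 541.40 + 9495.82 + 110.32 = 46950.39
Import duty = 46950.39 × 15.8% = 7418.16
Buyer bears (A): 541.40 + 9495.82 + 110.32 + 236.94 + 288.97 + 718.92 = 11392.37
Landed cost (A) = invoice 36802.85 + 11392.37 + duty 7418.16 = 55613.38
Supplier B (CFR):
CIF value = CFR price + insurance = 49818.50 + 110.32 = 49928.82
Import duty = 49928.82 × 15.8% = 7888.75
Buyer bears (B): 110.32 + 236.94 + 288.97 + 718.92 = 1355.15
Landed cost (B) = invoice 49818.50 + 1355.15 + duty 7888.75 = 59062.40
Difference = |55613.38 − 59062.40| = 3449.02

Supplier A is cheaper by EUR 3449.02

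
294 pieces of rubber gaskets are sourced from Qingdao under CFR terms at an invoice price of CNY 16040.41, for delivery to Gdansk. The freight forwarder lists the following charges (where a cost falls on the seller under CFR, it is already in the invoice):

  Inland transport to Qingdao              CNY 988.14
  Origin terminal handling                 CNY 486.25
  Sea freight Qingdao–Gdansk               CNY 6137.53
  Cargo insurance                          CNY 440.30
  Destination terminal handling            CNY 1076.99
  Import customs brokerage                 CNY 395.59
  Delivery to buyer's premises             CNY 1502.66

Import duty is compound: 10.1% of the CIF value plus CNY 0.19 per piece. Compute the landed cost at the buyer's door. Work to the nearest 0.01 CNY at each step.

Total landed cost: CNY 21176.36

CFR: the seller pays costs through ocean freight to the destination port, but not insurance.
Already in the invoice (seller's account under CFR): inland to port, origin terminal, freight — exclude.
CIF value = CFR price + insurance = 16040.41 + 440.30 = 16480.71
Ad valorem component: 16480.71 × 10.1% = 1664.55
Specific component: 294 × 0.19 = 55.86
Import duty = 1664.55 + 55.86 = 1720.41
Buyer bears: insurance 440.30 + destination terminal 1076.99 + brokerage 395.59 + delivery 1502.66 + duty 1720.41 = 5135.95
Landed cost = invoice 16040.41 + 5135.95 = 21176.36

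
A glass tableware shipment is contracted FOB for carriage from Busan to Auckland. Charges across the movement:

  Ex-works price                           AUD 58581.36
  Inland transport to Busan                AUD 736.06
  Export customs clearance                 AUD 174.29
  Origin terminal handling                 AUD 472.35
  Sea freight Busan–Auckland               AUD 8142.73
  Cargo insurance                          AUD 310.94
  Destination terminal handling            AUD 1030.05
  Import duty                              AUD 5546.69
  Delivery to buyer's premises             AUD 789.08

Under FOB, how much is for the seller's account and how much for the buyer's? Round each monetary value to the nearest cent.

Seller: AUD 59964.06; buyer: AUD 15819.49

FOB: the seller bears costs until goods are on board at the origin port; the buyer bears freight, insurance and all costs thereafter.
Seller's account: goods 58581.36 + inland to port 736.06 + export clearance 174.29 + origin terminal 472.35 = 59964.06
Buyer's account: freight 8142.73 + insurance 310.94 + destination terminal 1030.05 + duty 5546.69 + delivery 789.08 = 15819.49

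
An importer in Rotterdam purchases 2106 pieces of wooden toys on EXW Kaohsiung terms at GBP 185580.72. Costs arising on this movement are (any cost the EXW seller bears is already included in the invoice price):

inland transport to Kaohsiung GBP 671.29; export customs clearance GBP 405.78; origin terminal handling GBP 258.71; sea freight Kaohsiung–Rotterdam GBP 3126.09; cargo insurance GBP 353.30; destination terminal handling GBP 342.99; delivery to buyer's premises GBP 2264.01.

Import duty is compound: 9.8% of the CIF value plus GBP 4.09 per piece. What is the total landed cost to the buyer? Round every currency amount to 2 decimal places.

Total landed cost: GBP 220275.23

EXW: the seller makes goods available at their premises; the buyer bears all onward costs.
CIF value = EXW price + inland to port + export clearance + origin terminal + freight + insurance = 185580.72 + 671.29 + 405.78 + 258.71 + 3126.09 + 353.30 = 190395.89
Ad valorem component: 190395.89 × 9.8% = 18658.80
Specific component: 2106 × 4.09 = 8613.54
Import duty = 18658.80 + 8613.54 = 27272.34
Buyer bears: inland to port 671.29 + export clearance 405.78 + origin terminal 258.71 + freight 3126.09 + insurance 353.30 + destination terminal 342.99 + delivery 2264.01 + duty 27272.34 = 34694.51
Landed cost = invoice 185580.72 + 34694.51 = 220275.23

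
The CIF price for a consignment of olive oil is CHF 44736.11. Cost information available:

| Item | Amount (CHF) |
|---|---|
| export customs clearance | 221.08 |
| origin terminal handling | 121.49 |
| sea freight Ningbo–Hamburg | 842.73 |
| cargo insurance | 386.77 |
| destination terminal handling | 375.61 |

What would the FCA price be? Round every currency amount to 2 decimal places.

FCA price: CHF 43385.12

Not relevant to the conversion: export clearance — on the seller under both CIF and FCA; already in the CIF price and stays in the FCA price. destination terminal — on the buyer under both terms; not part of either seller's price.
From CIF to FCA, the seller no longer bears: origin terminal, freight, insurance.
FCA price = 44736.11 − 121.49 − 842.73 − 386.77 = 43385.12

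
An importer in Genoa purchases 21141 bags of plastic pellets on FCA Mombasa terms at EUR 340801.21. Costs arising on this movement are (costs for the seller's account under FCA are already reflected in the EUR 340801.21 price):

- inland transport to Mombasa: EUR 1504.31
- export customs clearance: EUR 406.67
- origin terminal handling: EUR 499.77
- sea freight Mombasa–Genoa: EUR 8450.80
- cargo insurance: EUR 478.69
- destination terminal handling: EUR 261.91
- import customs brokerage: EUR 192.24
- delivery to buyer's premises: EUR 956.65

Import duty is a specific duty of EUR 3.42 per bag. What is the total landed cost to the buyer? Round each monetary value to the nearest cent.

Total landed cost: EUR 423943.49

FCA: the seller delivers export-cleared goods to the carrier; the buyer bears costs from that point.
Already in the invoice (seller's account under FCA): inland to port, export clearance — exclude.
CIF value = FCA price + origin terminal + freight + insurance = 340801.21 + 499.77 + 8450.80 + 478.69 = 350230.47
Import duty = 21141 × 3.42 = 72302.22
Buyer bears: origin terminal 499.77 + freight 8450.80 + insurance 478.69 + destination terminal 261.91 + brokerage 192.24 + delivery 956.65 + duty 72302.22 = 83142.28
Landed cost = invoice 340801.21 + 83142.28 = 423943.49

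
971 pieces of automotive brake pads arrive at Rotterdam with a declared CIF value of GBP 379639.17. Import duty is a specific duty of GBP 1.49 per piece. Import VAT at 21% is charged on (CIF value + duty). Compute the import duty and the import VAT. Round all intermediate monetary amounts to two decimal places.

Import duty: GBP 1446.79; import VAT: GBP 80028.05

Import duty = 971 × 1.49 = 1446.79
VAT base = CIF + duty = 379639.17 + 1446.79 = 381085.96
Import VAT = 381085.96 × 21% = 80028.05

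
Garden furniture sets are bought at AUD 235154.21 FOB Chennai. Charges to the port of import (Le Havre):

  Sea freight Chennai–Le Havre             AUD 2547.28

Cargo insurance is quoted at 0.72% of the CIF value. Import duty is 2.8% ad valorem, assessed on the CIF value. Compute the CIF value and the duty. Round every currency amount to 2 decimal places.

Let C be the CIF value. C = FOB price + freight + 0.72% × C
C − 0.72% × C = 235154.21 + 2547.28
0.9928 × C = 237701.49
C = 237701.49 / 0.9928 = 239425.35
Insurance premium = 0.72% × 239425.35 = 1723.86
Import duty = 239425.35 × 2.8% = 6703.91

CIF value: AUD 239425.35; import duty: AUD 6703.91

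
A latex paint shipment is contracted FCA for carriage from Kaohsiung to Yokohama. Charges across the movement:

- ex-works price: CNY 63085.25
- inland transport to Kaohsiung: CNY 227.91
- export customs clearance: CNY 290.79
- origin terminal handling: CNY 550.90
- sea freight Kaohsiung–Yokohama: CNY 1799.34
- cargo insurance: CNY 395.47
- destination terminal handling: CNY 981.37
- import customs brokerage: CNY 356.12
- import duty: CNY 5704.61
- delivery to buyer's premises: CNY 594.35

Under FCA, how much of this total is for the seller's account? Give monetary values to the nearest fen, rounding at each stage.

FCA: the seller delivers export-cleared goods to the carrier; the buyer bears costs from that point.
Seller's account: goods 63085.25 + inland to port 227.91 + export clearance 290.79 = 63603.95
Buyer's account: origin terminal 550.90 + freight 1799.34 + insurance 395.47 + destination terminal 981.37 + brokerage 356.12 + duty 5704.61 + delivery 594.35 = 10382.16

Seller's account: CNY 63603.95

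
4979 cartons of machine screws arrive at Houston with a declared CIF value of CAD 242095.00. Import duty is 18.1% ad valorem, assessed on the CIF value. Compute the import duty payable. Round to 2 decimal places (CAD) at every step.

Import duty: CAD 43819.20

Import duty = 242095.00 × 18.1% = 43819.20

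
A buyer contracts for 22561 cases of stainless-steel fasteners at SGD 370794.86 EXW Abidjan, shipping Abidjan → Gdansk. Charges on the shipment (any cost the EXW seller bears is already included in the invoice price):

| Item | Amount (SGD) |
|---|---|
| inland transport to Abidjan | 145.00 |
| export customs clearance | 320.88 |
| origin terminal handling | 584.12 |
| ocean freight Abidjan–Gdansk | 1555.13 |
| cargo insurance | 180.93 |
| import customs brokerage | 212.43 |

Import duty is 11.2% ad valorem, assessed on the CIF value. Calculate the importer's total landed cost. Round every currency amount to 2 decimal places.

EXW: the seller makes goods available at their premises; the buyer bears all onward costs.
CIF value = EXW price + inland to port + export clearance + origin terminal + freight + insurance = 370794.86 + 145.00 + 320.88 + 584.12 + 1555.13 + 180.93 = 373580.92
Import duty = 373580.92 × 11.2% = 41841.06
Buyer bears: inland to port 145.00 + export clearance 320.88 + origin terminal 584.12 + freight 1555.13 + insurance 180.93 + brokerage 212.43 + duty 41841.06 = 44839.55
Landed cost = invoice 370794.86 + 44839.55 = 415634.41

Total landed cost: SGD 415634.41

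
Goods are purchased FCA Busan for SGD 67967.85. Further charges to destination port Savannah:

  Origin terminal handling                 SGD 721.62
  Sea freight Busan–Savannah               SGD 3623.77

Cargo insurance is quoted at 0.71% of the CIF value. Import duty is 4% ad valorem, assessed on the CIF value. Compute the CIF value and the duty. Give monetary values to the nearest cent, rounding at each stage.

Let C be the CIF value. C = FCA price + pre-shipment costs + freight + 0.71% × C
C − 0.71% × C = 67967.85 + 721.62 + 3623.77
0.9929 × C = 72313.24
C = 72313.24 / 0.9929 = 72830.34
Insurance premium = 0.71% × 72830.34 = 517.10
Import duty = 72830.34 × 4% = 2913.21

CIF value: SGD 72830.34; import duty: SGD 2913.21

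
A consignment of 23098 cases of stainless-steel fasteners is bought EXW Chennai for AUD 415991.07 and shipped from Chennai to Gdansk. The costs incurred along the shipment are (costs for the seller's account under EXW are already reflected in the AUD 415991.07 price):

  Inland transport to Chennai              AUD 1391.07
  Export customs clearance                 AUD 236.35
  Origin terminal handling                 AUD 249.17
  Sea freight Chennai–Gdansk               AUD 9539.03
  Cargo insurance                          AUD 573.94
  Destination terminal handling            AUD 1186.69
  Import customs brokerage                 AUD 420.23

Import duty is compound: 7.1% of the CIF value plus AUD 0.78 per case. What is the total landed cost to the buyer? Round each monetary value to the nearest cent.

Total landed cost: AUD 477990.61

EXW: the seller makes goods available at their premises; the buyer bears all onward costs.
CIF value = EXW price + inland to port + export clearance + origin terminal + freight + insurance = 415991.07 + 1391.07 + 236.35 + 249.17 + 9539.03 + 573.94 = 427980.63
Ad valorem component: 427980.63 × 7.1% = 30386.62
Specific component: 23098 × 0.78 = 18016.44
Import duty = 30386.62 + 18016.44 = 48403.06
Buyer bears: inland to port 1391.07 + export clearance 236.35 + origin terminal 249.17 + freight 9539.03 + insurance 573.94 + destination terminal 1186.69 + brokerage 420.23 + duty 48403.06 = 61999.54
Landed cost = invoice 415991.07 + 61999.54 = 477990.61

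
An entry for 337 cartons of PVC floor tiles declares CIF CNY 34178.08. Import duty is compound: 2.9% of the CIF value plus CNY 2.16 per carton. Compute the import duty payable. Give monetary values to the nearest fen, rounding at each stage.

Ad valorem component: 34178.08 × 2.9% = 991.16
Specific component: 337 × 2.16 = 727.92
Import duty = 991.16 + 727.92 = 1719.08

Import duty: CNY 1719.08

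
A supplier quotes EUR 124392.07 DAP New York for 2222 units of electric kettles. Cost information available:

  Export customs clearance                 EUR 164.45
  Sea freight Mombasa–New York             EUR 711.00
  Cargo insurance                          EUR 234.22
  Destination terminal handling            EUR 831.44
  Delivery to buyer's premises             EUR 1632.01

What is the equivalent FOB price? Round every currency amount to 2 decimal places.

Not relevant to the conversion: export clearance — on the seller under both DAP and FOB; already in the DAP price and stays in the FOB price.
From DAP to FOB, the seller no longer bears: freight, insurance, destination terminal, delivery.
FOB price = 124392.07 − 711.00 − 234.22 − 831.44 − 1632.01 = 120983.40

FOB price: EUR 120983.40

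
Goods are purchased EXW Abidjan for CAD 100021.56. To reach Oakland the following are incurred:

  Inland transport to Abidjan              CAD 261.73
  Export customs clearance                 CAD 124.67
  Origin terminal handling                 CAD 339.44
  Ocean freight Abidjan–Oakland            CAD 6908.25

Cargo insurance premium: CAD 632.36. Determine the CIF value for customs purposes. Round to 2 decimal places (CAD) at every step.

CIF = EXW price + pre-shipment costs + freight + insurance
CIF = 100021.56 + 261.73 + 124.67 + 339.44 + 6908.25 + 632.36 = 108288.01

CIF value: CAD 108288.01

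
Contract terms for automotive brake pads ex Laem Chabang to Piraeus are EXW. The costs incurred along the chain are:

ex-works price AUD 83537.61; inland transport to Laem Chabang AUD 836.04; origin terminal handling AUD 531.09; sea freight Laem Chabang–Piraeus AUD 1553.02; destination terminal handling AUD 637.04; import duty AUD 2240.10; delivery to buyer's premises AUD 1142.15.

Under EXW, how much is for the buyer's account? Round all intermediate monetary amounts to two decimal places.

EXW: the seller makes goods available at their premises; the buyer bears all onward costs.
Seller's account: goods 83537.61 = 83537.61
Buyer's account: inland to port 836.04 + origin terminal 531.09 + freight 1553.02 + destination terminal 637.04 + duty 2240.10 + delivery 1142.15 = 6939.44

Buyer's account: AUD 6939.44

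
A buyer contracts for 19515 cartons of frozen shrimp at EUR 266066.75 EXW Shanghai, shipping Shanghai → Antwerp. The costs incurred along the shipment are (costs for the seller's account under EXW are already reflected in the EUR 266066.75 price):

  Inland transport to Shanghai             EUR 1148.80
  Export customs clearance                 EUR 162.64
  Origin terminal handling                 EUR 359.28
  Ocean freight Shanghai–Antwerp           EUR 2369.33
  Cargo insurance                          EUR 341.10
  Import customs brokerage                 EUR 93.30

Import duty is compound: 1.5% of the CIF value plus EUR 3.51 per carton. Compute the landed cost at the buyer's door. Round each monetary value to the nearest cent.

Total landed cost: EUR 343095.57

EXW: the seller makes goods available at their premises; the buyer bears all onward costs.
CIF value = EXW price + inland to port + export clearance + origin terminal + freight + insurance = 266066.75 + 1148.80 + 162.64 + 359.28 + 2369.33 + 341.10 = 270447.90
Ad valorem component: 270447.90 × 1.5% = 4056.72
Specific component: 19515 × 3.51 = 68497.65
Import duty = 4056.72 + 68497.65 = 72554.37
Buyer bears: inland to port 1148.80 + export clearance 162.64 + origin terminal 359.28 + freight 2369.33 + insurance 341.10 + brokerage 93.30 + duty 72554.37 = 77028.82
Landed cost = invoice 266066.75 + 77028.82 = 343095.57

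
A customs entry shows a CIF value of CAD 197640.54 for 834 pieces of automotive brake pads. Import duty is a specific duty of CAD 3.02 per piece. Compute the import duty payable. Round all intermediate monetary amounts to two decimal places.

Import duty: CAD 2518.68

Import duty = 834 × 3.02 = 2518.68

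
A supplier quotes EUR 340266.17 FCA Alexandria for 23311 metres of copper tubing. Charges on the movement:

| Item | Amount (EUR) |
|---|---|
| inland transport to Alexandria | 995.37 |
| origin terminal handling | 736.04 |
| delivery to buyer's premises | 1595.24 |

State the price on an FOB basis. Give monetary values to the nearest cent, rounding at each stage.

FOB price: EUR 341002.21

Not relevant to the conversion: inland to port — on the seller under both FCA and FOB; already in the FCA price and stays in the FOB price. delivery — on the buyer under both terms; not part of either seller's price.
From FCA to FOB, the seller additionally bears: origin terminal.
FOB price = 340266.17 + 736.04 = 341002.21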